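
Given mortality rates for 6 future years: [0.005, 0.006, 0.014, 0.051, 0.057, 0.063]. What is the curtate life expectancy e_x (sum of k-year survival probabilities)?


e_x = sum_{k=1}^{n} k_p_x
k_p_x values:
  1_p_x = 0.995
  2_p_x = 0.98903
  3_p_x = 0.975184
  4_p_x = 0.925449
  5_p_x = 0.872699
  6_p_x = 0.817719
e_x = 5.5751


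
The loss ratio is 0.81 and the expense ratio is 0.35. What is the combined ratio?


Combined ratio = loss ratio + expense ratio
= 0.81 + 0.35
= 1.16


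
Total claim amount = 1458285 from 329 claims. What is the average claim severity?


severity = total / number
= 1458285 / 329
= 4432.4772


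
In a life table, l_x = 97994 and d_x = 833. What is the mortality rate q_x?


q_x = d_x / l_x
= 833 / 97994
= 0.0085


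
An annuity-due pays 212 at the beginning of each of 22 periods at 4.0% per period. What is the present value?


PV_due = PMT * (1-(1+i)^(-n))/i * (1+i)
PV_immediate = 3063.6365
PV_due = 3063.6365 * 1.04
= 3186.1819


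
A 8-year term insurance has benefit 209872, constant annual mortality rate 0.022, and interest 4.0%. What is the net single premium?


NSP = benefit * sum_{k=0}^{n-1} k_p_x * q * v^(k+1)
With constant q=0.022, v=0.961538
Sum = 0.137831
NSP = 209872 * 0.137831
= 28926.8727


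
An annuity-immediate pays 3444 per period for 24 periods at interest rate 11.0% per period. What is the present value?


PV = PMT * (1 - (1+i)^(-n)) / i
= 3444 * (1 - (1+0.11)^(-24)) / 0.11
= 3444 * (1 - 0.081705) / 0.11
= 3444 * 8.348137
= 28750.9824


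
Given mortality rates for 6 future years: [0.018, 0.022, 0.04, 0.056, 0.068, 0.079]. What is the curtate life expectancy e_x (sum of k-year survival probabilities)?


e_x = sum_{k=1}^{n} k_p_x
k_p_x values:
  1_p_x = 0.982
  2_p_x = 0.960396
  3_p_x = 0.92198
  4_p_x = 0.870349
  5_p_x = 0.811166
  6_p_x = 0.747083
e_x = 5.293


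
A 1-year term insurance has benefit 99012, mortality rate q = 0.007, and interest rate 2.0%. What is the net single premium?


NSP = benefit * q * v
v = 1/(1+i) = 0.980392
NSP = 99012 * 0.007 * 0.980392
= 679.4941


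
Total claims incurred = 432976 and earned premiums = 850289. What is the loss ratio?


Loss ratio = claims / premiums
= 432976 / 850289
= 0.5092


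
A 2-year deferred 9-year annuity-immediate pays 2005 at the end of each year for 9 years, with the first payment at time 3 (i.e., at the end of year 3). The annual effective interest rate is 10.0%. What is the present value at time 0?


PV at time 2 of the 9-year annuity-immediate:
a_n = 2005 * (1-(1+0.1)^(-9))/0.1 = 11546.8428
Discount back 2 years to time 0:
PV = 11546.8428 * (1+0.1)^(-2)
= 11546.8428 * 0.826446
= 9542.8452


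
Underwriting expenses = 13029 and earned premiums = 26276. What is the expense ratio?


Expense ratio = expenses / premiums
= 13029 / 26276
= 0.4959


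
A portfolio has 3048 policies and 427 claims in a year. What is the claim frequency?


frequency = claims / policies
= 427 / 3048
= 0.1401


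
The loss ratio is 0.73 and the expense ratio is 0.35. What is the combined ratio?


Combined ratio = loss ratio + expense ratio
= 0.73 + 0.35
= 1.08


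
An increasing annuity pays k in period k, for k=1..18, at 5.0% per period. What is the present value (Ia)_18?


(Ia)_n = sum_{k=1}^{n} k * v^k, v = 1/(1+i)
v = 0.952381
Sum computed term by term:
(Ia)_18 = 95.8939


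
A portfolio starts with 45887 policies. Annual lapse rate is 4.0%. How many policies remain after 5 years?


remaining = initial * (1 - lapse)^years
= 45887 * (1 - 0.04)^5
= 45887 * 0.815373
= 37415.007


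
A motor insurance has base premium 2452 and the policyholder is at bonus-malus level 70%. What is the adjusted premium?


adjusted = base * BM_level / 100
= 2452 * 70 / 100
= 2452 * 0.7
= 1716.4


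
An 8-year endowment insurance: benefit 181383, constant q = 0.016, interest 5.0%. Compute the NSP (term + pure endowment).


Term component = 17812.7638
Pure endowment = 8_p_x * v^8 * benefit = 0.878943 * 0.676839 * 181383 = 107905.3495
NSP = 125718.1132


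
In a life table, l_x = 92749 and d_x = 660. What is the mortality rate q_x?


q_x = d_x / l_x
= 660 / 92749
= 0.0071


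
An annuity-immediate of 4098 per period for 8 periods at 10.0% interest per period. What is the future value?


FV = PMT * ((1+i)^n - 1) / i
= 4098 * ((1.1)^8 - 1) / 0.1
= 4098 * (2.143589 - 1) / 0.1
= 46864.2694


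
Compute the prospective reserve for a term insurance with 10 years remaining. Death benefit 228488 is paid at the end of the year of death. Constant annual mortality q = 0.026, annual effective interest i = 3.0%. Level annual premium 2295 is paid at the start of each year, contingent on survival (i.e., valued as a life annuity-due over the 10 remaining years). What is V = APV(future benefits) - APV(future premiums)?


v = 1/(1+i) = 0.970874
APV(future benefits) per unit = sum_{k=0}^{9} k_p_x * q * v^(k+1) = 0.198824
APV(future benefits) = 228488 * 0.198824 = 45428.7936
Life annuity-due factor ä_{x:10} = sum_{k=0}^{9} k_p_x * v^k = 7.876471
APV(future premiums) = 2295 * 7.876471 = 18076.5012
V = 45428.7936 - 18076.5012
= 27352.2924


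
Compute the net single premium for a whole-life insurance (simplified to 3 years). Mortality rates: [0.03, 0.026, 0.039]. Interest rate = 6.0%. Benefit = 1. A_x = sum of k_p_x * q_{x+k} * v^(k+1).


v = 0.943396
Year 0: k_p_x=1.0, q=0.03, term=0.028302
Year 1: k_p_x=0.97, q=0.026, term=0.022446
Year 2: k_p_x=0.94478, q=0.039, term=0.030937
A_x = 0.0817


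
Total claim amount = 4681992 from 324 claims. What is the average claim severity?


severity = total / number
= 4681992 / 324
= 14450.5926


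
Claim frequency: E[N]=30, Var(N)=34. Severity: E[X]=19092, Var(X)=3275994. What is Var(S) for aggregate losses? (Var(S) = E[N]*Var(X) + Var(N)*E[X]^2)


Var(S) = E[N]*Var(X) + Var(N)*E[X]^2
= 30*3275994 + 34*19092^2
= 98279820 + 12393151776
= 1.2491e+10


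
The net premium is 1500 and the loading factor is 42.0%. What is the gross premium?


Gross = net * (1 + loading)
= 1500 * (1 + 0.42)
= 1500 * 1.42
= 2130.0


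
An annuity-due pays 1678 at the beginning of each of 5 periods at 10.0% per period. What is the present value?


PV_due = PMT * (1-(1+i)^(-n))/i * (1+i)
PV_immediate = 6360.9402
PV_due = 6360.9402 * 1.1
= 6997.0342


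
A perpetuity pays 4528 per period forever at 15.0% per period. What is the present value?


PV = PMT / i
= 4528 / 0.15
= 30186.6667


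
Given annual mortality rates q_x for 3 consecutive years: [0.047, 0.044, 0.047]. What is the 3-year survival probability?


p_k = 1 - q_k for each year
Survival = product of (1 - q_k)
= 0.953 * 0.956 * 0.953
= 0.8682


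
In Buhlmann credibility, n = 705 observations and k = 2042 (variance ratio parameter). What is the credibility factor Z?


Z = n / (n + k)
= 705 / (705 + 2042)
= 705 / 2747
= 0.2566


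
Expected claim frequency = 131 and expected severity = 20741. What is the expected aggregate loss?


E[S] = E[N] * E[X]
= 131 * 20741
= 2.7171e+06


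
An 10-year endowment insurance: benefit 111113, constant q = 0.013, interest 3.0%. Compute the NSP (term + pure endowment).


Term component = 11662.2812
Pure endowment = 10_p_x * v^10 * benefit = 0.877347 * 0.744094 * 111113 = 72537.7622
NSP = 84200.0434


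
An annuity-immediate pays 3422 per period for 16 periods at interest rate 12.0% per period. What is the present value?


PV = PMT * (1 - (1+i)^(-n)) / i
= 3422 * (1 - (1+0.12)^(-16)) / 0.12
= 3422 * (1 - 0.163122) / 0.12
= 3422 * 6.973986
= 23864.9806


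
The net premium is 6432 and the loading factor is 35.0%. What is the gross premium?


Gross = net * (1 + loading)
= 6432 * (1 + 0.35)
= 6432 * 1.35
= 8683.2


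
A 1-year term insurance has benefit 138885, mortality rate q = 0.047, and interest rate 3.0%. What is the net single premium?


NSP = benefit * q * v
v = 1/(1+i) = 0.970874
NSP = 138885 * 0.047 * 0.970874
= 6337.4709


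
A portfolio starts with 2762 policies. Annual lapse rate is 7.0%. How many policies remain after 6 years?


remaining = initial * (1 - lapse)^years
= 2762 * (1 - 0.07)^6
= 2762 * 0.64699
= 1786.9869


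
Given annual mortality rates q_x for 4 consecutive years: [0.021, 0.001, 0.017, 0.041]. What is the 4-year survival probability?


p_k = 1 - q_k for each year
Survival = product of (1 - q_k)
= 0.979 * 0.999 * 0.983 * 0.959
= 0.922


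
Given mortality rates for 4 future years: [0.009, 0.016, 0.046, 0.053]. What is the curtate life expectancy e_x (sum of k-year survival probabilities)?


e_x = sum_{k=1}^{n} k_p_x
k_p_x values:
  1_p_x = 0.991
  2_p_x = 0.975144
  3_p_x = 0.930287
  4_p_x = 0.880982
e_x = 3.7774


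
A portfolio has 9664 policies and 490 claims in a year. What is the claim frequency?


frequency = claims / policies
= 490 / 9664
= 0.0507


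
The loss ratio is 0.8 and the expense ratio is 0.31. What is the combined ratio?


Combined ratio = loss ratio + expense ratio
= 0.8 + 0.31
= 1.11


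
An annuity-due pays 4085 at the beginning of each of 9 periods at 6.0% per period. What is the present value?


PV_due = PMT * (1-(1+i)^(-n))/i * (1+i)
PV_immediate = 27784.9129
PV_due = 27784.9129 * 1.06
= 29452.0077


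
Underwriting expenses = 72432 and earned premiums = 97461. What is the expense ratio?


Expense ratio = expenses / premiums
= 72432 / 97461
= 0.7432


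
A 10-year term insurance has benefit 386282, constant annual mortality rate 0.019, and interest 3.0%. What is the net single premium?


NSP = benefit * sum_{k=0}^{n-1} k_p_x * q * v^(k+1)
With constant q=0.019, v=0.970874
Sum = 0.149592
NSP = 386282 * 0.149592
= 57784.5128


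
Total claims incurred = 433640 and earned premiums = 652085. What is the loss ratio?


Loss ratio = claims / premiums
= 433640 / 652085
= 0.665


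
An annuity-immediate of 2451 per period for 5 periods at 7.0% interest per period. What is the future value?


FV = PMT * ((1+i)^n - 1) / i
= 2451 * ((1.07)^5 - 1) / 0.07
= 2451 * (1.402552 - 1) / 0.07
= 14095.0613


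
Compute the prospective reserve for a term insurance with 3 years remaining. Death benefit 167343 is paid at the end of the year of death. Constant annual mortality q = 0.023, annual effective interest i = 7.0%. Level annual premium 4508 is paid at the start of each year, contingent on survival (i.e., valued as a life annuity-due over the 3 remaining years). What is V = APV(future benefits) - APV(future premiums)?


v = 1/(1+i) = 0.934579
APV(future benefits) per unit = sum_{k=0}^{2} k_p_x * q * v^(k+1) = 0.059044
APV(future benefits) = 167343 * 0.059044 = 9880.5179
Life annuity-due factor ä_{x:3} = sum_{k=0}^{2} k_p_x * v^k = 2.746807
APV(future premiums) = 4508 * 2.746807 = 12382.6046
V = 9880.5179 - 12382.6046
= -2502.0868


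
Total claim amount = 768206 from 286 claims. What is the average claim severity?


severity = total / number
= 768206 / 286
= 2686.035


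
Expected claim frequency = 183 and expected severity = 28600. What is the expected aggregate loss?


E[S] = E[N] * E[X]
= 183 * 28600
= 5.2338e+06


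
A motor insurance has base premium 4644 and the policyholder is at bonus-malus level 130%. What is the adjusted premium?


adjusted = base * BM_level / 100
= 4644 * 130 / 100
= 4644 * 1.3
= 6037.2


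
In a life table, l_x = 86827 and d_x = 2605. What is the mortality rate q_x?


q_x = d_x / l_x
= 2605 / 86827
= 0.03


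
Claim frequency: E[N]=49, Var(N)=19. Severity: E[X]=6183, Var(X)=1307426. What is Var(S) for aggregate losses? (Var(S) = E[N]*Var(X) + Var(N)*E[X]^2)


Var(S) = E[N]*Var(X) + Var(N)*E[X]^2
= 49*1307426 + 19*6183^2
= 64063874 + 726360291
= 7.9042e+08


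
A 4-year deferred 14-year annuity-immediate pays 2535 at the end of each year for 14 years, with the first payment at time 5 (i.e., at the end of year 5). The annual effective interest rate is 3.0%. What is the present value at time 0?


PV at time 4 of the 14-year annuity-immediate:
a_n = 2535 * (1-(1+0.03)^(-14))/0.03 = 28635.5454
Discount back 4 years to time 0:
PV = 28635.5454 * (1+0.03)^(-4)
= 28635.5454 * 0.888487
= 25442.3112


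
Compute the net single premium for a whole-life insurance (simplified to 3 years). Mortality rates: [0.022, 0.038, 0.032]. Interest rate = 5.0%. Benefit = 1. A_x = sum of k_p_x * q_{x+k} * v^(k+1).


v = 0.952381
Year 0: k_p_x=1.0, q=0.022, term=0.020952
Year 1: k_p_x=0.978, q=0.038, term=0.033709
Year 2: k_p_x=0.940836, q=0.032, term=0.026007
A_x = 0.0807


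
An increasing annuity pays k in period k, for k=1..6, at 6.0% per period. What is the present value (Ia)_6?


(Ia)_n = sum_{k=1}^{n} k * v^k, v = 1/(1+i)
v = 0.943396
Sum computed term by term:
(Ia)_6 = 16.3767


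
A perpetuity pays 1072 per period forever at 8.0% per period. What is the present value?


PV = PMT / i
= 1072 / 0.08
= 13400.0


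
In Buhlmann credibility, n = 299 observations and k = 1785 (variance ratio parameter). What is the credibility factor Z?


Z = n / (n + k)
= 299 / (299 + 1785)
= 299 / 2084
= 0.1435


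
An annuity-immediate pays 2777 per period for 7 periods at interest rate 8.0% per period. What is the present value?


PV = PMT * (1 - (1+i)^(-n)) / i
= 2777 * (1 - (1+0.08)^(-7)) / 0.08
= 2777 * (1 - 0.58349) / 0.08
= 2777 * 5.20637
= 14458.0897


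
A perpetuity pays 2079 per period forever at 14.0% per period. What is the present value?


PV = PMT / i
= 2079 / 0.14
= 14850.0


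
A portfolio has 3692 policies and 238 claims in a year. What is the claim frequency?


frequency = claims / policies
= 238 / 3692
= 0.0645


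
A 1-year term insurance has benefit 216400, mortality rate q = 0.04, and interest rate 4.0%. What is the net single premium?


NSP = benefit * q * v
v = 1/(1+i) = 0.961538
NSP = 216400 * 0.04 * 0.961538
= 8323.0769


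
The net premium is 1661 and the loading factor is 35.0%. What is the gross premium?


Gross = net * (1 + loading)
= 1661 * (1 + 0.35)
= 1661 * 1.35
= 2242.35


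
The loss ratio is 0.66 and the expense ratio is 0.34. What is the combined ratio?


Combined ratio = loss ratio + expense ratio
= 0.66 + 0.34
= 1.0


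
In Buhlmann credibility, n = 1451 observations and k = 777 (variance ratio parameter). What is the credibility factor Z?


Z = n / (n + k)
= 1451 / (1451 + 777)
= 1451 / 2228
= 0.6513


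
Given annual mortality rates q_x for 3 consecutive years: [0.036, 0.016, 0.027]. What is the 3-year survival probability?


p_k = 1 - q_k for each year
Survival = product of (1 - q_k)
= 0.964 * 0.984 * 0.973
= 0.923


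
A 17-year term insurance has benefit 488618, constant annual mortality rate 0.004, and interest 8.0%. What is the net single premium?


NSP = benefit * sum_{k=0}^{n-1} k_p_x * q * v^(k+1)
With constant q=0.004, v=0.925926
Sum = 0.035597
NSP = 488618 * 0.035597
= 17393.2379


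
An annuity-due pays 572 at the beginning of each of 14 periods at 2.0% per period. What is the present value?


PV_due = PMT * (1-(1+i)^(-n))/i * (1+i)
PV_immediate = 6924.7743
PV_due = 6924.7743 * 1.02
= 7063.2698


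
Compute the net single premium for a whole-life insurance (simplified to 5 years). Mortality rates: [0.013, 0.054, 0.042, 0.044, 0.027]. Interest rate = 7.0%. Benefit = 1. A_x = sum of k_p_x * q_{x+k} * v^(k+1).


v = 0.934579
Year 0: k_p_x=1.0, q=0.013, term=0.01215
Year 1: k_p_x=0.987, q=0.054, term=0.046553
Year 2: k_p_x=0.933702, q=0.042, term=0.032012
Year 3: k_p_x=0.894487, q=0.044, term=0.030026
Year 4: k_p_x=0.855129, q=0.027, term=0.016462
A_x = 0.1372


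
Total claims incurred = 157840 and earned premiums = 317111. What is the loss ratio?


Loss ratio = claims / premiums
= 157840 / 317111
= 0.4977


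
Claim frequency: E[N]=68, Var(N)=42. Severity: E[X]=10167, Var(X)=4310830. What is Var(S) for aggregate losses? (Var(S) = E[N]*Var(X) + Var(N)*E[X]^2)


Var(S) = E[N]*Var(X) + Var(N)*E[X]^2
= 68*4310830 + 42*10167^2
= 293136440 + 4341451338
= 4.6346e+09


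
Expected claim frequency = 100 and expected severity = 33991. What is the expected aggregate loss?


E[S] = E[N] * E[X]
= 100 * 33991
= 3.3991e+06


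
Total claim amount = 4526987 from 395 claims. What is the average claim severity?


severity = total / number
= 4526987 / 395
= 11460.7266


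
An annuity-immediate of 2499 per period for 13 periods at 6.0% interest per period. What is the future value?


FV = PMT * ((1+i)^n - 1) / i
= 2499 * ((1.06)^13 - 1) / 0.06
= 2499 * (2.132928 - 1) / 0.06
= 47186.462


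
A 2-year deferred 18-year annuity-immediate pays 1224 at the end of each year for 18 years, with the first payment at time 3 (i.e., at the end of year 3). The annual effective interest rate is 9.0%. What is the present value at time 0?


PV at time 2 of the 18-year annuity-immediate:
a_n = 1224 * (1-(1+0.09)^(-18))/0.09 = 10716.8851
Discount back 2 years to time 0:
PV = 10716.8851 * (1+0.09)^(-2)
= 10716.8851 * 0.84168
= 9020.1878


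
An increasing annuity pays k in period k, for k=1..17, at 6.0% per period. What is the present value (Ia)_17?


(Ia)_n = sum_{k=1}^{n} k * v^k, v = 1/(1+i)
v = 0.943396
Sum computed term by term:
(Ia)_17 = 79.8783


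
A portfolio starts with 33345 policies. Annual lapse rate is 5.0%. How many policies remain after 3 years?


remaining = initial * (1 - lapse)^years
= 33345 * (1 - 0.05)^3
= 33345 * 0.857375
= 28589.1694


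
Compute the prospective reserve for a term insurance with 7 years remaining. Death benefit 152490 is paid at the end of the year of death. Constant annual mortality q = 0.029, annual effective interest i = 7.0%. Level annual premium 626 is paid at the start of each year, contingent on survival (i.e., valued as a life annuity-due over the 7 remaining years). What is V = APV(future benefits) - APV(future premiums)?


v = 1/(1+i) = 0.934579
APV(future benefits) per unit = sum_{k=0}^{6} k_p_x * q * v^(k+1) = 0.144469
APV(future benefits) = 152490 * 0.144469 = 22030.0436
Life annuity-due factor ä_{x:7} = sum_{k=0}^{6} k_p_x * v^k = 5.3304
APV(future premiums) = 626 * 5.3304 = 3336.8302
V = 22030.0436 - 3336.8302
= 18693.2134


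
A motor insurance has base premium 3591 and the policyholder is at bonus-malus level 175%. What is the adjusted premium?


adjusted = base * BM_level / 100
= 3591 * 175 / 100
= 3591 * 1.75
= 6284.25


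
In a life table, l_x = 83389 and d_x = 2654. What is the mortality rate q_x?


q_x = d_x / l_x
= 2654 / 83389
= 0.0318


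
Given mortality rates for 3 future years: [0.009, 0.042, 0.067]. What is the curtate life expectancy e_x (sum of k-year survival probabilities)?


e_x = sum_{k=1}^{n} k_p_x
k_p_x values:
  1_p_x = 0.991
  2_p_x = 0.949378
  3_p_x = 0.88577
e_x = 2.8261


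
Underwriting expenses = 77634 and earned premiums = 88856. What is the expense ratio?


Expense ratio = expenses / premiums
= 77634 / 88856
= 0.8737


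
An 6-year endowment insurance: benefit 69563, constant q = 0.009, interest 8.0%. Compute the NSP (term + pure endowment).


Term component = 2835.6122
Pure endowment = 6_p_x * v^6 * benefit = 0.947201 * 0.63017 * 69563 = 41521.9458
NSP = 44357.558


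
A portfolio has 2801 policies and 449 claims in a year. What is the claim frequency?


frequency = claims / policies
= 449 / 2801
= 0.1603


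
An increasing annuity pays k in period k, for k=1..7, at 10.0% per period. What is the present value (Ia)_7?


(Ia)_n = sum_{k=1}^{n} k * v^k, v = 1/(1+i)
v = 0.909091
Sum computed term by term:
(Ia)_7 = 17.6315


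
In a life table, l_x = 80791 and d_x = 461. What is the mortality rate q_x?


q_x = d_x / l_x
= 461 / 80791
= 0.0057


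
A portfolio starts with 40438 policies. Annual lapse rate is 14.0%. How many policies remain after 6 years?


remaining = initial * (1 - lapse)^years
= 40438 * (1 - 0.14)^6
= 40438 * 0.404567
= 16359.8899


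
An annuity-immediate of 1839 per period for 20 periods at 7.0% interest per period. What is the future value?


FV = PMT * ((1+i)^n - 1) / i
= 1839 * ((1.07)^20 - 1) / 0.07
= 1839 * (3.869684 - 1) / 0.07
= 75390.7104


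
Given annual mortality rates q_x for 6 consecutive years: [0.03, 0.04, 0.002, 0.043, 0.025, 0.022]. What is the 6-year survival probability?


p_k = 1 - q_k for each year
Survival = product of (1 - q_k)
= 0.97 * 0.96 * 0.998 * 0.957 * 0.975 * 0.978
= 0.8481


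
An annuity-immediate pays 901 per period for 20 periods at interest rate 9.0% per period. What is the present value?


PV = PMT * (1 - (1+i)^(-n)) / i
= 901 * (1 - (1+0.09)^(-20)) / 0.09
= 901 * (1 - 0.178431) / 0.09
= 901 * 9.128546
= 8224.8196


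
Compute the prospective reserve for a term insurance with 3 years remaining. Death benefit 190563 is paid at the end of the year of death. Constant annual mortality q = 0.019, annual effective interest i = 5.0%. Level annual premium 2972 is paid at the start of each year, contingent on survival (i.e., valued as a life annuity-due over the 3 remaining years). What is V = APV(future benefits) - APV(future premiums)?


v = 1/(1+i) = 0.952381
APV(future benefits) per unit = sum_{k=0}^{2} k_p_x * q * v^(k+1) = 0.050797
APV(future benefits) = 190563 * 0.050797 = 9679.9352
Life annuity-due factor ä_{x:3} = sum_{k=0}^{2} k_p_x * v^k = 2.807176
APV(future premiums) = 2972 * 2.807176 = 8342.9256
V = 9679.9352 - 8342.9256
= 1337.0096


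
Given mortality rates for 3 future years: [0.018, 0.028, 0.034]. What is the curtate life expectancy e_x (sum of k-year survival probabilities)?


e_x = sum_{k=1}^{n} k_p_x
k_p_x values:
  1_p_x = 0.982
  2_p_x = 0.954504
  3_p_x = 0.922051
e_x = 2.8586


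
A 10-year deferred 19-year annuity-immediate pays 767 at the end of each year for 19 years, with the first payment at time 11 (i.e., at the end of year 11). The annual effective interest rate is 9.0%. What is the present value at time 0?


PV at time 10 of the 19-year annuity-immediate:
a_n = 767 * (1-(1+0.09)^(-19))/0.09 = 6864.738
Discount back 10 years to time 0:
PV = 6864.738 * (1+0.09)^(-10)
= 6864.738 * 0.422411
= 2899.7395


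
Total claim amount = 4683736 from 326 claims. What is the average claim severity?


severity = total / number
= 4683736 / 326
= 14367.2883


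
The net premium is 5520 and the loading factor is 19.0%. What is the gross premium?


Gross = net * (1 + loading)
= 5520 * (1 + 0.19)
= 5520 * 1.19
= 6568.8


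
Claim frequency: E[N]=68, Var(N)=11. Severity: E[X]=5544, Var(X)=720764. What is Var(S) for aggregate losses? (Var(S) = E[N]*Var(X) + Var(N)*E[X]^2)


Var(S) = E[N]*Var(X) + Var(N)*E[X]^2
= 68*720764 + 11*5544^2
= 49011952 + 338095296
= 3.8711e+08


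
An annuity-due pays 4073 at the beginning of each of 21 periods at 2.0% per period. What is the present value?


PV_due = PMT * (1-(1+i)^(-n))/i * (1+i)
PV_immediate = 69286.6549
PV_due = 69286.6549 * 1.02
= 70672.388


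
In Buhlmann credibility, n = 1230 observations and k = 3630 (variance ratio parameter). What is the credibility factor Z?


Z = n / (n + k)
= 1230 / (1230 + 3630)
= 1230 / 4860
= 0.2531


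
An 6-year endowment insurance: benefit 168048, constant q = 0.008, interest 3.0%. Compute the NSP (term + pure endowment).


Term component = 7143.6153
Pure endowment = 6_p_x * v^6 * benefit = 0.95295 * 0.837484 * 168048 = 134115.8273
NSP = 141259.4426


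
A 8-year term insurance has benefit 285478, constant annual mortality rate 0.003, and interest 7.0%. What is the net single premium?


NSP = benefit * sum_{k=0}^{n-1} k_p_x * q * v^(k+1)
With constant q=0.003, v=0.934579
Sum = 0.017746
NSP = 285478 * 0.017746
= 5066.0221


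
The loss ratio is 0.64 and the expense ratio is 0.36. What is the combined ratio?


Combined ratio = loss ratio + expense ratio
= 0.64 + 0.36
= 1.0


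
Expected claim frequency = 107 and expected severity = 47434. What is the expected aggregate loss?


E[S] = E[N] * E[X]
= 107 * 47434
= 5.0754e+06


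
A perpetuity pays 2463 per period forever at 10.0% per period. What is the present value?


PV = PMT / i
= 2463 / 0.1
= 24630.0


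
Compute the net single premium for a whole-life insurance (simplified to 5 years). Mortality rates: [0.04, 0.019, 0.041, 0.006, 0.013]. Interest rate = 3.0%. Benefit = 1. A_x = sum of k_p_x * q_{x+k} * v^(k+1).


v = 0.970874
Year 0: k_p_x=1.0, q=0.04, term=0.038835
Year 1: k_p_x=0.96, q=0.019, term=0.017193
Year 2: k_p_x=0.94176, q=0.041, term=0.035336
Year 3: k_p_x=0.903148, q=0.006, term=0.004815
Year 4: k_p_x=0.897729, q=0.013, term=0.010067
A_x = 0.1062


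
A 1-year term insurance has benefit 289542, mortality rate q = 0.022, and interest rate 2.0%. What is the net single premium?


NSP = benefit * q * v
v = 1/(1+i) = 0.980392
NSP = 289542 * 0.022 * 0.980392
= 6245.0235


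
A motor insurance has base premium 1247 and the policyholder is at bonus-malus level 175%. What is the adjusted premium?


adjusted = base * BM_level / 100
= 1247 * 175 / 100
= 1247 * 1.75
= 2182.25


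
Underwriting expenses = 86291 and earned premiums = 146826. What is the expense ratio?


Expense ratio = expenses / premiums
= 86291 / 146826
= 0.5877


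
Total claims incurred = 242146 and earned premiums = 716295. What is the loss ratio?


Loss ratio = claims / premiums
= 242146 / 716295
= 0.3381


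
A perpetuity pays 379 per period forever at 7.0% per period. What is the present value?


PV = PMT / i
= 379 / 0.07
= 5414.2857


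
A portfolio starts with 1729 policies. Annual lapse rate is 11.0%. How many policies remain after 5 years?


remaining = initial * (1 - lapse)^years
= 1729 * (1 - 0.11)^5
= 1729 * 0.558406
= 965.4839


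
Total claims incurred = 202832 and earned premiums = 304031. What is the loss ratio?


Loss ratio = claims / premiums
= 202832 / 304031
= 0.6671


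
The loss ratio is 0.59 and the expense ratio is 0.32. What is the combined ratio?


Combined ratio = loss ratio + expense ratio
= 0.59 + 0.32
= 0.91


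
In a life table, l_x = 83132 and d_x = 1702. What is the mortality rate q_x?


q_x = d_x / l_x
= 1702 / 83132
= 0.0205


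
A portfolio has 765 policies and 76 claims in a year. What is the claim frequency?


frequency = claims / policies
= 76 / 765
= 0.0993


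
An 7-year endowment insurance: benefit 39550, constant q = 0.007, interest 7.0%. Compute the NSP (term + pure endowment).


Term component = 1463.8232
Pure endowment = 7_p_x * v^7 * benefit = 0.952017 * 0.62275 * 39550 = 23447.9448
NSP = 24911.768


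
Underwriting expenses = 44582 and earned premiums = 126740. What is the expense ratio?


Expense ratio = expenses / premiums
= 44582 / 126740
= 0.3518


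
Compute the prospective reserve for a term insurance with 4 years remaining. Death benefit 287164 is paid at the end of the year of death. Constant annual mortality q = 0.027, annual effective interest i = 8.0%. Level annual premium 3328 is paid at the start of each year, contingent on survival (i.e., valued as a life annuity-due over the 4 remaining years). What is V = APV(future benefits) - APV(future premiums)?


v = 1/(1+i) = 0.925926
APV(future benefits) per unit = sum_{k=0}^{3} k_p_x * q * v^(k+1) = 0.086096
APV(future benefits) = 287164 * 0.086096 = 24723.7131
Life annuity-due factor ä_{x:4} = sum_{k=0}^{3} k_p_x * v^k = 3.443846
APV(future premiums) = 3328 * 3.443846 = 11461.1187
V = 24723.7131 - 11461.1187
= 13262.5944


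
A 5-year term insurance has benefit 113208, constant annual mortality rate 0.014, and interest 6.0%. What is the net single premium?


NSP = benefit * sum_{k=0}^{n-1} k_p_x * q * v^(k+1)
With constant q=0.014, v=0.943396
Sum = 0.057439
NSP = 113208 * 0.057439
= 6502.5434


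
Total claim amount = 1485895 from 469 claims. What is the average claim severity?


severity = total / number
= 1485895 / 469
= 3168.2196


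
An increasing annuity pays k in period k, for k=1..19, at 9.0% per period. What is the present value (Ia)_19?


(Ia)_n = sum_{k=1}^{n} k * v^k, v = 1/(1+i)
v = 0.917431
Sum computed term by term:
(Ia)_19 = 67.3369


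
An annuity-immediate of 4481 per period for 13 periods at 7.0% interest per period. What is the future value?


FV = PMT * ((1+i)^n - 1) / i
= 4481 * ((1.07)^13 - 1) / 0.07
= 4481 * (2.409845 - 1) / 0.07
= 90250.2207


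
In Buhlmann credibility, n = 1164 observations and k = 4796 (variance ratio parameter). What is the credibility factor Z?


Z = n / (n + k)
= 1164 / (1164 + 4796)
= 1164 / 5960
= 0.1953


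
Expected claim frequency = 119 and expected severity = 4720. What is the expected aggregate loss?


E[S] = E[N] * E[X]
= 119 * 4720
= 561680


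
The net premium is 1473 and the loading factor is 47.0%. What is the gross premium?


Gross = net * (1 + loading)
= 1473 * (1 + 0.47)
= 1473 * 1.47
= 2165.31


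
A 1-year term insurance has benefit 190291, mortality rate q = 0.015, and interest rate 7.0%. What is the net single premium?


NSP = benefit * q * v
v = 1/(1+i) = 0.934579
NSP = 190291 * 0.015 * 0.934579
= 2667.6308


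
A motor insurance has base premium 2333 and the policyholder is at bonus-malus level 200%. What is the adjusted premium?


adjusted = base * BM_level / 100
= 2333 * 200 / 100
= 2333 * 2.0
= 4666.0


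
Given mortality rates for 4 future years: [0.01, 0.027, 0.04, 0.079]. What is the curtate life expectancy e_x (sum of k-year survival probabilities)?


e_x = sum_{k=1}^{n} k_p_x
k_p_x values:
  1_p_x = 0.99
  2_p_x = 0.96327
  3_p_x = 0.924739
  4_p_x = 0.851685
e_x = 3.7297


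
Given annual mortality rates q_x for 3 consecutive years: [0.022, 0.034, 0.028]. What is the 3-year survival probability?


p_k = 1 - q_k for each year
Survival = product of (1 - q_k)
= 0.978 * 0.966 * 0.972
= 0.9183


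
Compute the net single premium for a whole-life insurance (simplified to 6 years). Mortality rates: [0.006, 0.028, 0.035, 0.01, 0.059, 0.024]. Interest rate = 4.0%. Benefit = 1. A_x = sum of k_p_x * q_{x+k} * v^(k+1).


v = 0.961538
Year 0: k_p_x=1.0, q=0.006, term=0.005769
Year 1: k_p_x=0.994, q=0.028, term=0.025732
Year 2: k_p_x=0.966168, q=0.035, term=0.030062
Year 3: k_p_x=0.932352, q=0.01, term=0.00797
Year 4: k_p_x=0.923029, q=0.059, term=0.044761
Year 5: k_p_x=0.86857, q=0.024, term=0.016475
A_x = 0.1308


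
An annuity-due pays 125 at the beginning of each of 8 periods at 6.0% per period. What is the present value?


PV_due = PMT * (1-(1+i)^(-n))/i * (1+i)
PV_immediate = 776.2242
PV_due = 776.2242 * 1.06
= 822.7977


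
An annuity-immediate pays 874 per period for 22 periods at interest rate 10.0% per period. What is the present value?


PV = PMT * (1 - (1+i)^(-n)) / i
= 874 * (1 - (1+0.1)^(-22)) / 0.1
= 874 * (1 - 0.122846) / 0.1
= 874 * 8.77154
= 7666.3262


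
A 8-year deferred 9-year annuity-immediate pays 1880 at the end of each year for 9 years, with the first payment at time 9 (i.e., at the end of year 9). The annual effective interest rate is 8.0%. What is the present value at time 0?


PV at time 8 of the 9-year annuity-immediate:
a_n = 1880 * (1-(1+0.08)^(-9))/0.08 = 11744.1493
Discount back 8 years to time 0:
PV = 11744.1493 * (1+0.08)^(-8)
= 11744.1493 * 0.540269
= 6344.9984


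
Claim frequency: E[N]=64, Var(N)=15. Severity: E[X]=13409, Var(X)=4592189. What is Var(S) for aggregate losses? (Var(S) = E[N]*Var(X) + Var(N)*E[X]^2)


Var(S) = E[N]*Var(X) + Var(N)*E[X]^2
= 64*4592189 + 15*13409^2
= 293900096 + 2697019215
= 2.9909e+09


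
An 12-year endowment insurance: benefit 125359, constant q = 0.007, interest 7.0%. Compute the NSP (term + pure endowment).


Term component = 6745.2498
Pure endowment = 12_p_x * v^12 * benefit = 0.91916 * 0.444012 * 125359 = 51161.2526
NSP = 57906.5023


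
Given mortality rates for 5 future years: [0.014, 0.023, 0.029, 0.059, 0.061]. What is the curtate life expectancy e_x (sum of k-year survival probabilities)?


e_x = sum_{k=1}^{n} k_p_x
k_p_x values:
  1_p_x = 0.986
  2_p_x = 0.963322
  3_p_x = 0.935386
  4_p_x = 0.880198
  5_p_x = 0.826506
e_x = 4.5914


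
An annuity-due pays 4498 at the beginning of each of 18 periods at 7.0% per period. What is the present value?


PV_due = PMT * (1-(1+i)^(-n))/i * (1+i)
PV_immediate = 45245.7729
PV_due = 45245.7729 * 1.07
= 48412.977


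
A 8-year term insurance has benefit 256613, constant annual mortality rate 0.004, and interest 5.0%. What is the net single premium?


NSP = benefit * sum_{k=0}^{n-1} k_p_x * q * v^(k+1)
With constant q=0.004, v=0.952381
Sum = 0.02552
NSP = 256613 * 0.02552
= 6548.7388


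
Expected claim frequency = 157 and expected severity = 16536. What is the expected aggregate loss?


E[S] = E[N] * E[X]
= 157 * 16536
= 2.5962e+06


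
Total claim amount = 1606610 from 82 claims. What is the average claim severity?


severity = total / number
= 1606610 / 82
= 19592.8049


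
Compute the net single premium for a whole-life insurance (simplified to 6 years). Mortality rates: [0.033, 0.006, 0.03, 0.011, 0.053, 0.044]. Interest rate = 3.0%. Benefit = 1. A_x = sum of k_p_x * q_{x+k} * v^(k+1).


v = 0.970874
Year 0: k_p_x=1.0, q=0.033, term=0.032039
Year 1: k_p_x=0.967, q=0.006, term=0.005469
Year 2: k_p_x=0.961198, q=0.03, term=0.026389
Year 3: k_p_x=0.932362, q=0.011, term=0.009112
Year 4: k_p_x=0.922106, q=0.053, term=0.042157
Year 5: k_p_x=0.873234, q=0.044, term=0.032178
A_x = 0.1473


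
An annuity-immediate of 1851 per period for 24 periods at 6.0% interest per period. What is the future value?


FV = PMT * ((1+i)^n - 1) / i
= 1851 * ((1.06)^24 - 1) / 0.06
= 1851 * (4.048935 - 1) / 0.06
= 94059.6337


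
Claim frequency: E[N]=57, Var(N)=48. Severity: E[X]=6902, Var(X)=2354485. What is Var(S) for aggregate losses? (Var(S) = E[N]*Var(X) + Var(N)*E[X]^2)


Var(S) = E[N]*Var(X) + Var(N)*E[X]^2
= 57*2354485 + 48*6902^2
= 134205645 + 2286604992
= 2.4208e+09


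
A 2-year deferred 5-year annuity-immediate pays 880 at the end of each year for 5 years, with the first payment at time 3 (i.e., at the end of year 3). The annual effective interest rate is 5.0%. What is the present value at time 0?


PV at time 2 of the 5-year annuity-immediate:
a_n = 880 * (1-(1+0.05)^(-5))/0.05 = 3809.9395
Discount back 2 years to time 0:
PV = 3809.9395 * (1+0.05)^(-2)
= 3809.9395 * 0.907029
= 3455.7274


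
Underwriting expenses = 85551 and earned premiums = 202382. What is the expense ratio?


Expense ratio = expenses / premiums
= 85551 / 202382
= 0.4227


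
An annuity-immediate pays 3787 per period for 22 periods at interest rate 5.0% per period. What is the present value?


PV = PMT * (1 - (1+i)^(-n)) / i
= 3787 * (1 - (1+0.05)^(-22)) / 0.05
= 3787 * (1 - 0.34185) / 0.05
= 3787 * 13.163003
= 49848.2908


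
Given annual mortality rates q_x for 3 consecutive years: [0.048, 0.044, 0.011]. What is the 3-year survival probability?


p_k = 1 - q_k for each year
Survival = product of (1 - q_k)
= 0.952 * 0.956 * 0.989
= 0.9001


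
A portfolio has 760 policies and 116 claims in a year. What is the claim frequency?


frequency = claims / policies
= 116 / 760
= 0.1526


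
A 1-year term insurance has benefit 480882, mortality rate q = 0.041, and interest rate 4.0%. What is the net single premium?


NSP = benefit * q * v
v = 1/(1+i) = 0.961538
NSP = 480882 * 0.041 * 0.961538
= 18957.8481


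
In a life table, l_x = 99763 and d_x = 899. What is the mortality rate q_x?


q_x = d_x / l_x
= 899 / 99763
= 0.009


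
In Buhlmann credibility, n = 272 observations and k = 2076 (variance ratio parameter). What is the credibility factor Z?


Z = n / (n + k)
= 272 / (272 + 2076)
= 272 / 2348
= 0.1158


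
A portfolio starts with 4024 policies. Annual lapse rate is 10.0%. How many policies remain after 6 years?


remaining = initial * (1 - lapse)^years
= 4024 * (1 - 0.1)^6
= 4024 * 0.531441
= 2138.5186


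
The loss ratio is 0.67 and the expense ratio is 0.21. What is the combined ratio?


Combined ratio = loss ratio + expense ratio
= 0.67 + 0.21
= 0.88


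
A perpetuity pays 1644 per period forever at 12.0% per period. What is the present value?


PV = PMT / i
= 1644 / 0.12
= 13700.0


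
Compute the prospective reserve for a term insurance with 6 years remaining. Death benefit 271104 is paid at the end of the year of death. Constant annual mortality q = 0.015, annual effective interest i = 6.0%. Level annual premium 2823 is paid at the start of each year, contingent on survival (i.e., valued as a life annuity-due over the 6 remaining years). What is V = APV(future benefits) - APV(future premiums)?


v = 1/(1+i) = 0.943396
APV(future benefits) per unit = sum_{k=0}^{5} k_p_x * q * v^(k+1) = 0.071231
APV(future benefits) = 271104 * 0.071231 = 19310.9396
Life annuity-due factor ä_{x:6} = sum_{k=0}^{5} k_p_x * v^k = 5.033639
APV(future premiums) = 2823 * 5.033639 = 14209.9635
V = 19310.9396 - 14209.9635
= 5100.976


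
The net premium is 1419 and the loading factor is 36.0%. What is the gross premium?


Gross = net * (1 + loading)
= 1419 * (1 + 0.36)
= 1419 * 1.36
= 1929.84


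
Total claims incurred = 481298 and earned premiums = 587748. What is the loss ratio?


Loss ratio = claims / premiums
= 481298 / 587748
= 0.8189


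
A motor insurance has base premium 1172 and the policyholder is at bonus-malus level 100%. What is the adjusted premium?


adjusted = base * BM_level / 100
= 1172 * 100 / 100
= 1172 * 1.0
= 1172.0


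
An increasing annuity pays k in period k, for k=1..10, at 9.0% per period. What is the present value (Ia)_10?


(Ia)_n = sum_{k=1}^{n} k * v^k, v = 1/(1+i)
v = 0.917431
Sum computed term by term:
(Ia)_10 = 30.7904


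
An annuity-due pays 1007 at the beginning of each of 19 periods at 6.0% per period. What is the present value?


PV_due = PMT * (1-(1+i)^(-n))/i * (1+i)
PV_immediate = 11236.2233
PV_due = 11236.2233 * 1.06
= 11910.3967


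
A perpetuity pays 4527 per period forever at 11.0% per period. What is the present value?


PV = PMT / i
= 4527 / 0.11
= 41154.5455


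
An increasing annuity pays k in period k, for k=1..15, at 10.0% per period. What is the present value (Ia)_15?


(Ia)_n = sum_{k=1}^{n} k * v^k, v = 1/(1+i)
v = 0.909091
Sum computed term by term:
(Ia)_15 = 47.7581


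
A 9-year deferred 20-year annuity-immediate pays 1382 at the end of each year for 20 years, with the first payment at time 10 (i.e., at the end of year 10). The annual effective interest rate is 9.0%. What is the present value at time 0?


PV at time 9 of the 20-year annuity-immediate:
a_n = 1382 * (1-(1+0.09)^(-20))/0.09 = 12615.6501
Discount back 9 years to time 0:
PV = 12615.6501 * (1+0.09)^(-9)
= 12615.6501 * 0.460428
= 5808.5958


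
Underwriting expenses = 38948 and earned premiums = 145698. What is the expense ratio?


Expense ratio = expenses / premiums
= 38948 / 145698
= 0.2673


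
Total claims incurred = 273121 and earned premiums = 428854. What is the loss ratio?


Loss ratio = claims / premiums
= 273121 / 428854
= 0.6369


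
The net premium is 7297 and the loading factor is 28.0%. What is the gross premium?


Gross = net * (1 + loading)
= 7297 * (1 + 0.28)
= 7297 * 1.28
= 9340.16


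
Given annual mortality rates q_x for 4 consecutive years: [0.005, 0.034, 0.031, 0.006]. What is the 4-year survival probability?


p_k = 1 - q_k for each year
Survival = product of (1 - q_k)
= 0.995 * 0.966 * 0.969 * 0.994
= 0.9258


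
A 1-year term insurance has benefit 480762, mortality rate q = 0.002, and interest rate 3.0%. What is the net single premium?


NSP = benefit * q * v
v = 1/(1+i) = 0.970874
NSP = 480762 * 0.002 * 0.970874
= 933.5184
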